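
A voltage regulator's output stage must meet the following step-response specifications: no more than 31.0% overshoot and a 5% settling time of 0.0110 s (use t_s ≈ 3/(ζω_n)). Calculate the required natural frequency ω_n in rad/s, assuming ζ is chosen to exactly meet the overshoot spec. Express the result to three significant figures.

From %OS = 100·exp(−πζ/√(1−ζ²)), invert to get ζ = −ln(OS)/√(π² + ln²(OS)) with OS = 0.310.
−ln 0.310 = 1.171, so ζ = 1.171/√(π² + 1.372) = 0.349.
Then ω_n = 3/(ζ t_s) = 3/(0.349 × 0.0110) = 781 rad/s.

ω_n ≈ 781 rad/s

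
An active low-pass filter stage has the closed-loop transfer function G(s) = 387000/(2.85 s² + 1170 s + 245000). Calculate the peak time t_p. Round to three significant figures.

Dividing through by 2.85: denominator becomes s² + 410.5 s + 85960.
So ω_n = √85960 = 293 rad/s and ζ = 410.5/(2·293) = 0.700.
ω_d = 293·√(1 − 0.700²) = 209 rad/s. t_p = π/ω_d = 0.0150 s.

t_p ≈ 0.0150 s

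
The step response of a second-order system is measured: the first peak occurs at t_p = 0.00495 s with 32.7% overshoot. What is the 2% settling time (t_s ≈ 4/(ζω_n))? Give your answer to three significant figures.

ζ from %OS: ζ = |ln 0.327|/√(π²+ln²0.327) = 0.335.
From t_p = π/ω_d, ω_d = π/0.00495 = 635 rad/s, so ω_n = ω_d/√(1−ζ²) = 674 rad/s.
t_s ≈ 4/(ζω_n) = 4/(0.335·674) = 0.0177 s.

t_s ≈ 0.0177 s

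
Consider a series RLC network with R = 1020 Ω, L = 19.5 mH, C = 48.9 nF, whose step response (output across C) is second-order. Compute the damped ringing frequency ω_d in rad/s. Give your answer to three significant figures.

ω_d ≈ 19100 rad/s

For a series RLC circuit (capacitor voltage as output), ω_n = 1/√(LC) = 1/√(19.5 mH · 48.9 nF) = 32400 rad/s.
ζ = (R/2)·√(C/L) = (1020/2)·√(48.9 nF/19.5 mH) = 0.808.
ω_d = ω_n√(1−ζ²) = 19100 rad/s.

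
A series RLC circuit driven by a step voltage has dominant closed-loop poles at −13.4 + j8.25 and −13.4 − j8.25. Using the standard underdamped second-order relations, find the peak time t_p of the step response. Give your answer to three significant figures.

t_p ≈ 0.381 s

t_p = π/ω_d with ω_d = 8.25 (the imaginary part), so t_p = 0.381 s.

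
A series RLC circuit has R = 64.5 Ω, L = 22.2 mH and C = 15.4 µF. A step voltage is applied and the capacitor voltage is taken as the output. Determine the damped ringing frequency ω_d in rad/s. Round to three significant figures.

ω_d ≈ 903 rad/s

For a series RLC circuit (capacitor voltage as output), ω_n = 1/√(LC) = 1/√(22.2 mH · 15.4 µF) = 1710 rad/s.
ζ = (R/2)·√(C/L) = (64.5/2)·√(15.4 µF/22.2 mH) = 0.849.
The damped frequency ω_d = ω_n√(1−ζ²) = 903 rad/s.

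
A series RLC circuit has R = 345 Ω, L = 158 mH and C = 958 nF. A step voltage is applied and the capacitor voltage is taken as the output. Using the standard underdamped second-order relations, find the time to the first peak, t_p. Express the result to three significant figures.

t_p ≈ 0.00135 s

For a series RLC circuit (capacitor voltage as output), ω_n = 1/√(LC) = 1/√(158 mH · 958 nF) = 2570 rad/s.
ζ = (R/2)·√(C/L) = (345/2)·√(958 nF/158 mH) = 0.425.
ω_d = ω_n√(1−ζ²) = 2330 rad/s. t_p = π/ω_d = 0.00135 s.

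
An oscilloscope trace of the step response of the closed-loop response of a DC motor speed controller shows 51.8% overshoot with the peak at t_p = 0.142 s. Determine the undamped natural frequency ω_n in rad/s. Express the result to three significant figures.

From the overshoot, ζ = −ln(OS)/√(π²+ln²(OS)) = 0.205.
From t_p = π/ω_d, ω_d = π/0.142 = 22.1 rad/s, so ω_n = ω_d/√(1−ζ²) = 22.6 rad/s.

ω_n ≈ 22.6 rad/s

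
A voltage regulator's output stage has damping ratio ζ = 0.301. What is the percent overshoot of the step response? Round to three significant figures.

For an underdamped second-order system, %OS = 100·exp(−πζ/√(1−ζ²)).
πζ/√(1−ζ²) = π·0.301/√(1−0.0906) = 0.9916, so %OS = 100·e^(−0.9916) = 37.1%.

%OS ≈ 37.1%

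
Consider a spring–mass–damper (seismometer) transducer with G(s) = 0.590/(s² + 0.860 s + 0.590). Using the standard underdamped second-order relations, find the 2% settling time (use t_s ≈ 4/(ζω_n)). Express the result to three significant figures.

ω_n = √0.590 = 0.768 rad/s; ζ = 0.860/(2·0.768) = 0.560.
t_s ≈ 4/(ζω_n) = 4/(0.560·0.768) = 9.30 s.

t_s ≈ 9.30 s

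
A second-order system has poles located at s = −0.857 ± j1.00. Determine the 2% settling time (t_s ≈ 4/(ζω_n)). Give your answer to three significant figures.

For poles at −σ ± jω_d, ζω_n = σ = 0.857, so t_s ≈ 4/σ = 4.67 s.

t_s ≈ 4.67 s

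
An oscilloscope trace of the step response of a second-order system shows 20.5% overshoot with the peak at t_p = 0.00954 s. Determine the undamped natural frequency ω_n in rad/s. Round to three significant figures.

ω_n ≈ 369 rad/s

The overshoot fixes ζ = −ln(OS)/√(π²+ln²(OS)) = 0.450.
From t_p = π/ω_d, ω_d = π/0.00954 = 329 rad/s, so ω_n = ω_d/√(1−ζ²) = 369 rad/s.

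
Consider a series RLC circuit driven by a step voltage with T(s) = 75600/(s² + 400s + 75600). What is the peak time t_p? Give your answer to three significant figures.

Comparing the denominator to s² + 2ζω_n s + ω_n²: ω_n = √75600 = 275 rad/s, and 2ζω_n = 400 so ζ = 400/(2·275) = 0.727.
The damped frequency ω_d = ω_n√(1−ζ²) = 189 rad/s. Then t_p = π/ω_d = 0.0167 s.

t_p ≈ 0.0167 s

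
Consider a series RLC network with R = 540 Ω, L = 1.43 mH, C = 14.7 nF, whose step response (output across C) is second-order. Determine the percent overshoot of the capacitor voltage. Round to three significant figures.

For a series RLC circuit (capacitor voltage as output), ω_n = 1/√(LC) = 1/√(1.43 mH · 14.7 nF) = 218000 rad/s.
ζ = (R/2)·√(C/L) = (540/2)·√(14.7 nF/1.43 mH) = 0.866.
%OS = 100 e^{−πζ/√(1−ζ²)} with ζ = 0.866 gives 0.437%.

%OS ≈ 0.437%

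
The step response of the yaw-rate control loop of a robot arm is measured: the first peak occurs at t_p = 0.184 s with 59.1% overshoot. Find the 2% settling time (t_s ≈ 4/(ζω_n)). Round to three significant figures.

t_s ≈ 1.40 s

The overshoot fixes ζ = −ln(OS)/√(π²+ln²(OS)) = 0.165.
t_p = π/ω_d ⇒ ω_d = 17.1 rad/s; then ω_n = ω_d/√(1−ζ²) = 17.3 rad/s.
t_s ≈ 4/(ζω_n) = 4/(0.165·17.3) = 1.40 s.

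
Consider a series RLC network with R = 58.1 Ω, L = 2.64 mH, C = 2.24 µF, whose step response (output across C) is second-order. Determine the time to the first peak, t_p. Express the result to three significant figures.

For a series RLC circuit (capacitor voltage as output), ω_n = 1/√(LC) = 1/√(2.64 mH · 2.24 µF) = 13000 rad/s.
ζ = (R/2)·√(C/L) = (58.1/2)·√(2.24 µF/2.64 mH) = 0.846.
ω_d = 13000·√(1 − 0.846²) = 6930 rad/s. t_p = π/ω_d = 0.000453 s.

t_p ≈ 0.000453 s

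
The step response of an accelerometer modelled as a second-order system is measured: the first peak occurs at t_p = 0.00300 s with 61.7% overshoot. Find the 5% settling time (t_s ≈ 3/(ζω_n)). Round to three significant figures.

ζ from %OS: ζ = |ln 0.617|/√(π²+ln²0.617) = 0.152.
From t_p = π/ω_d, ω_d = π/0.00300 = 1050 rad/s, so ω_n = ω_d/√(1−ζ²) = 1060 rad/s.
t_s ≈ 3/(ζω_n) = 3/(0.152·1060) = 0.0186 s.

t_s ≈ 0.0186 s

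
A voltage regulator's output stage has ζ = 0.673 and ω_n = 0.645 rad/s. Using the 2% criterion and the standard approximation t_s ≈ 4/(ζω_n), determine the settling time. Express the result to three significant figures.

t_s ≈ 4/(ζω_n) = 4/(0.673 × 0.645) = 9.21 s.

t_s ≈ 9.21 s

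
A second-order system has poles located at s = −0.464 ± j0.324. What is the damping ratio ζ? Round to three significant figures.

The poles are at −σ ± jω_d with σ = 0.464 and ω_d = 0.324, so ω_n = √(σ²+ω_d²) = 0.566 rad/s and ζ = σ/ω_n = 0.820.

ζ ≈ 0.820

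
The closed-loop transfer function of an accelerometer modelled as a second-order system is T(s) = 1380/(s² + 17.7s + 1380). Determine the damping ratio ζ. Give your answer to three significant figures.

ω_n = √1380 = 37.1 rad/s; ζ = 17.7/(2·37.1) = 0.238.

ζ ≈ 0.238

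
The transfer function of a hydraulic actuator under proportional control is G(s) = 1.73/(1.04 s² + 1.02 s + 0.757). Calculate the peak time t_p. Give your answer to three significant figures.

t_p ≈ 4.50 s

Dividing through by 1.04: denominator becomes s² + 0.9808 s + 0.7279.
So ω_n = √0.7279 = 0.853 rad/s and ζ = 0.9808/(2·0.853) = 0.575.
The damped frequency ω_d = ω_n√(1−ζ²) = 0.698 rad/s. t_p = π/ω_d = 4.50 s.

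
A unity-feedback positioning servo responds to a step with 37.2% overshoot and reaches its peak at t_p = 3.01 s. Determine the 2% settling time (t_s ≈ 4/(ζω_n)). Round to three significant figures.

t_s ≈ 12.2 s

ζ from %OS: ζ = |ln 0.372|/√(π²+ln²0.372) = 0.300.
From t_p = π/ω_d, ω_d = π/3.01 = 1.04 rad/s, so ω_n = ω_d/√(1−ζ²) = 1.09 rad/s.
t_s ≈ 4/(ζω_n) = 4/(0.300·1.09) = 12.2 s.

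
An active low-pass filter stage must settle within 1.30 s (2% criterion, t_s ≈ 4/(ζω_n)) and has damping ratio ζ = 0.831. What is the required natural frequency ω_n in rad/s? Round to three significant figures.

Rearranging t_s ≈ 4/(ζω_n) gives ω_n = 4/(ζ·t_s) = 4/(0.831 × 1.30) = 3.70 rad/s.

ω_n ≈ 3.70 rad/s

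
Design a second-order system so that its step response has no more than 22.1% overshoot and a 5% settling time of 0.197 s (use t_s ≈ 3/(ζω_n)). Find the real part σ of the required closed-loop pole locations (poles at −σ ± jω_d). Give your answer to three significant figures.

σ ≈ 15.2

The settling-time spec alone fixes σ = ζω_n = 3/t_s = 3/0.197 = 15.2.
(Overshoot then fixes ζ = 0.433 and hence ω_d = σ·√(1−ζ²)/ζ = 31.7 rad/s.)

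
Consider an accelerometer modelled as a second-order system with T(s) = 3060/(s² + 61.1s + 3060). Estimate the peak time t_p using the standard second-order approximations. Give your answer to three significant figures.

ω_n = √3060 = 55.3 rad/s; ζ = 61.1/(2·55.3) = 0.552.
The damped frequency ω_d = ω_n√(1−ζ²) = 46.1 rad/s. Then t_p = π/ω_d = 0.0681 s.

t_p ≈ 0.0681 s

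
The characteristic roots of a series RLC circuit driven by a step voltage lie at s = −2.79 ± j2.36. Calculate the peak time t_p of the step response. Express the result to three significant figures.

t_p ≈ 1.33 s

t_p = π/ω_d with ω_d = 2.36 (the imaginary part), so t_p = 1.33 s.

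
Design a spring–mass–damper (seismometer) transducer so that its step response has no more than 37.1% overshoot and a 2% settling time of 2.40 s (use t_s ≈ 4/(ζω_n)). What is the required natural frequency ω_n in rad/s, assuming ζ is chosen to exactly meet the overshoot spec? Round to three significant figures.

ω_n ≈ 5.54 rad/s

ζ = −ln(OS)/√(π² + (ln OS)²). With OS = 0.371, ln OS = −0.9916 and ζ = 0.9916/3.294 = 0.301.
From t_s ≈ 4/(ζω_n): ω_n = 4/(ζ·t_s) = 4/(0.301·2.40) = 5.54 rad/s.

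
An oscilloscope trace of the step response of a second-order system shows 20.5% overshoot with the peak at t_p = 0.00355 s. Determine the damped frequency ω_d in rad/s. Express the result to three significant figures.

t_p = π/ω_d, so ω_d = π/0.00355 = 885 rad/s.

ω_d ≈ 885 rad/s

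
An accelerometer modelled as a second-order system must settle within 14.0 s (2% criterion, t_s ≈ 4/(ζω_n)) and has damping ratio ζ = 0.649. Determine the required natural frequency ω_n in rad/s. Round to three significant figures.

ω_n ≈ 0.440 rad/s

Rearranging t_s ≈ 4/(ζω_n) gives ω_n = 4/(ζ·t_s) = 4/(0.649 × 14.0) = 0.440 rad/s.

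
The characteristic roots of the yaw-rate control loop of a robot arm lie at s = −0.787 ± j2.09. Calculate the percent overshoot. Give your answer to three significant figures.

%OS ≈ 30.6%

The poles are at −σ ± jω_d with σ = 0.787 and ω_d = 2.09, so ω_n = √(σ²+ω_d²) = 2.23 rad/s and ζ = σ/ω_n = 0.352.
%OS = 100 e^{−πζ/√(1−ζ²)} with ζ = 0.352 gives 30.6%.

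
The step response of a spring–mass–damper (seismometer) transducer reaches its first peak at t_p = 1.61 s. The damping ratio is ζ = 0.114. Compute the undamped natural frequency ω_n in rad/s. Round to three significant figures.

Peak time t_p = π/ω_d, so ω_d = π/t_p = π/1.61 = 1.95 rad/s.
ω_n = ω_d/√(1−ζ²) = 1.95/√0.987 = 1.96 rad/s.

ω_n ≈ 1.96 rad/s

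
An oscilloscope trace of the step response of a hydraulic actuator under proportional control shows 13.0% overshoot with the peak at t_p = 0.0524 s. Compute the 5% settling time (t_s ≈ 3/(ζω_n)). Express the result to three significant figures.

ζ from %OS: ζ = |ln 0.130|/√(π²+ln²0.130) = 0.545.
From t_p = π/ω_d, ω_d = π/0.0524 = 60.0 rad/s, so ω_n = ω_d/√(1−ζ²) = 71.5 rad/s.
t_s ≈ 3/(ζω_n) = 3/(0.545·71.5) = 0.0771 s.

t_s ≈ 0.0771 s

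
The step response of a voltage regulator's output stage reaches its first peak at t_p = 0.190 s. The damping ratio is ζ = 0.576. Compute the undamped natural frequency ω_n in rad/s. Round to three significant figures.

Peak time t_p = π/ω_d, so ω_d = π/t_p = π/0.190 = 16.5 rad/s.
ω_n = ω_d/√(1−ζ²) = 16.5/√0.668 = 20.2 rad/s.

ω_n ≈ 20.2 rad/s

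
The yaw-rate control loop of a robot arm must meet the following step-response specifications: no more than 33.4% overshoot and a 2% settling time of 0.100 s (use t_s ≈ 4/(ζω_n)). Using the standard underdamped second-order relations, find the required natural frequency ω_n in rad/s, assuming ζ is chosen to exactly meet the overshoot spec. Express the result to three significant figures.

ζ = −ln(OS)/√(π² + (ln OS)²). With OS = 0.334, ln OS = −1.097 and ζ = 1.097/3.327 = 0.330.
Then ω_n = 4/(ζ t_s) = 4/(0.330 × 0.100) = 121 rad/s.

ω_n ≈ 121 rad/s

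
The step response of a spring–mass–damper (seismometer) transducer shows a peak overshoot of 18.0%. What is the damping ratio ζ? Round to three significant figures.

ζ = −ln(OS)/√(π² + (ln OS)²). With OS = 0.180, ln OS = −1.715 and ζ = 1.715/3.579 = 0.479.

ζ ≈ 0.479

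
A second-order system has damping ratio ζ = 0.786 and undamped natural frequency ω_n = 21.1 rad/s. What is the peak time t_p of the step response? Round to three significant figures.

t_p ≈ 0.241 s

The damped frequency is ω_d = ω_n√(1−ζ²) = 21.1·√(1−0.618) = 13.0 rad/s.
Peak time t_p = π/ω_d = π/13.0 = 0.241 s.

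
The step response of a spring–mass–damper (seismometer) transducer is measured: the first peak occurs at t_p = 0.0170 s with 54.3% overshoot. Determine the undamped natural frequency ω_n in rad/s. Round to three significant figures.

ω_n ≈ 188 rad/s

The overshoot fixes ζ = −ln(OS)/√(π²+ln²(OS)) = 0.191.
From t_p = π/ω_d, ω_d = π/0.0170 = 185 rad/s, so ω_n = ω_d/√(1−ζ²) = 188 rad/s.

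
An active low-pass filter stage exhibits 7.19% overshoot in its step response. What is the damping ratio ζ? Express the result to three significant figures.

ζ ≈ 0.642

Inverting the overshoot relation: ζ = |ln 0.0719|/√(π² + ln²0.0719) = 0.642.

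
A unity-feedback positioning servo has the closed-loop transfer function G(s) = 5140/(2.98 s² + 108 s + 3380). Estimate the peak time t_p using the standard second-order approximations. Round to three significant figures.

Dividing through by 2.98: denominator becomes s² + 36.24 s + 1134.
So ω_n = √1134 = 33.7 rad/s and ζ = 36.24/(2·33.7) = 0.538.
The damped frequency ω_d = ω_n√(1−ζ²) = 28.4 rad/s. t_p = π/ω_d = 0.111 s.

t_p ≈ 0.111 s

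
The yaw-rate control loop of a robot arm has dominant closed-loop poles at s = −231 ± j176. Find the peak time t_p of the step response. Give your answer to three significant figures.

t_p ≈ 0.0178 s

t_p = π/ω_d with ω_d = 176 (the imaginary part), so t_p = 0.0178 s.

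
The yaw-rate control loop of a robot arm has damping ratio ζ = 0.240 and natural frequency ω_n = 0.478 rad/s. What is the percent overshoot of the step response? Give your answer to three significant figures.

For an underdamped second-order system, %OS = 100·exp(−πζ/√(1−ζ²)).
πζ/√(1−ζ²) = π·0.240/√(1−0.0576) = 0.7767, so %OS = 100·e^(−0.7767) = 46.0%.

%OS ≈ 46.0%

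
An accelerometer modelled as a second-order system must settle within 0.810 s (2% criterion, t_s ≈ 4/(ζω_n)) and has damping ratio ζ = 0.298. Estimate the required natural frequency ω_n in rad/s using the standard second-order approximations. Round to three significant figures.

ω_n ≈ 16.6 rad/s

Rearranging t_s ≈ 4/(ζω_n) gives ω_n = 4/(ζ·t_s) = 4/(0.298 × 0.810) = 16.6 rad/s.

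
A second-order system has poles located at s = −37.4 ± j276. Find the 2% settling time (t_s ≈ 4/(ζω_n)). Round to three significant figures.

t_s ≈ 0.107 s

For poles at −σ ± jω_d, ζω_n = σ = 37.4, so t_s ≈ 4/σ = 0.107 s.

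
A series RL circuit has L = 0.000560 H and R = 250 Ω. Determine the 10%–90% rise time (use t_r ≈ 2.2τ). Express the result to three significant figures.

t_r ≈ 0.00000493 s

τ = L/R = 0.000560/250 = 0.00000224 s.
t_r ≈ 2.2τ = 0.00000493 s.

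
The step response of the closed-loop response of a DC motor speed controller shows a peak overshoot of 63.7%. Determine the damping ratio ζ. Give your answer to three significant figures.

ζ ≈ 0.142

Inverting the overshoot relation: ζ = |ln 0.637|/√(π² + ln²0.637) = 0.142.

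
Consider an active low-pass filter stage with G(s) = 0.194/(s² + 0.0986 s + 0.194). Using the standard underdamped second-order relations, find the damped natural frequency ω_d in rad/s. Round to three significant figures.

ω_d ≈ 0.438 rad/s

Comparing the denominator to s² + 2ζω_n s + ω_n²: ω_n = √0.194 = 0.440 rad/s, and 2ζω_n = 0.0986 so ζ = 0.0986/(2·0.440) = 0.112.
The damped frequency ω_d = ω_n√(1−ζ²) = 0.438 rad/s.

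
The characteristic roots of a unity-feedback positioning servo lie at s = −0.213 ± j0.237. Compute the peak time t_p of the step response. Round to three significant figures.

t_p ≈ 13.3 s

t_p = π/ω_d with ω_d = 0.237 (the imaginary part), so t_p = 13.3 s.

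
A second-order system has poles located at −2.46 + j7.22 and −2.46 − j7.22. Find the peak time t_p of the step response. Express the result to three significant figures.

t_p = π/ω_d with ω_d = 7.22 (the imaginary part), so t_p = 0.435 s.

t_p ≈ 0.435 s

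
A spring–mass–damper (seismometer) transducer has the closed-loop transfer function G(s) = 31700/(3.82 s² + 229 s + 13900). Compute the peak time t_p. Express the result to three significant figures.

t_p ≈ 0.0600 s

Dividing through by 3.82: denominator becomes s² + 59.95 s + 3639.
So ω_n = √3639 = 60.3 rad/s and ζ = 59.95/(2·60.3) = 0.497.
ω_d = 60.3·√(1 − 0.497²) = 52.3 rad/s. t_p = π/ω_d = 0.0600 s.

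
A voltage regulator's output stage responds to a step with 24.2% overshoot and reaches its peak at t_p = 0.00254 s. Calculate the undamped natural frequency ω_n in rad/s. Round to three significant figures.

ω_n ≈ 1360 rad/s

ζ from %OS: ζ = |ln 0.242|/√(π²+ln²0.242) = 0.412.
From t_p = π/ω_d, ω_d = π/0.00254 = 1240 rad/s, so ω_n = ω_d/√(1−ζ²) = 1360 rad/s.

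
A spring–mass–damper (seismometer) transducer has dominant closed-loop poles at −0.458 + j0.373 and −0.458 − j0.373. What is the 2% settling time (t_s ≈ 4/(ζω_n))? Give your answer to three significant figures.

t_s ≈ 8.73 s

For poles at −σ ± jω_d, ζω_n = σ = 0.458, so t_s ≈ 4/σ = 8.73 s.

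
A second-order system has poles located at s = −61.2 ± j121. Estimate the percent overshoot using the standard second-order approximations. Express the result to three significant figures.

|pole| = ω_n = √(61.2² + 121²) = 136 rad/s; ζ = cos θ = σ/ω_n = 0.451.
%OS = 100 e^{−πζ/√(1−ζ²)} with ζ = 0.451 gives 20.4%.

%OS ≈ 20.4%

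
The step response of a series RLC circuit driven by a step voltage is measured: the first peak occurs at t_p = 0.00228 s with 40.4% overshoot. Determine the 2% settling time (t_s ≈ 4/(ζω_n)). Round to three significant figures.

t_s ≈ 0.0101 s

The overshoot fixes ζ = −ln(OS)/√(π²+ln²(OS)) = 0.277.
t_p = π/ω_d ⇒ ω_d = 1380 rad/s; then ω_n = ω_d/√(1−ζ²) = 1430 rad/s.
t_s ≈ 4/(ζω_n) = 4/(0.277·1430) = 0.0101 s.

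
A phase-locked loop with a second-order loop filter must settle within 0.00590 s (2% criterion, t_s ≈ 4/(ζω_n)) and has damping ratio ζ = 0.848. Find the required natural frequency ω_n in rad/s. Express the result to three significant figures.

Rearranging t_s ≈ 4/(ζω_n) gives ω_n = 4/(ζ·t_s) = 4/(0.848 × 0.00590) = 799 rad/s.

ω_n ≈ 799 rad/s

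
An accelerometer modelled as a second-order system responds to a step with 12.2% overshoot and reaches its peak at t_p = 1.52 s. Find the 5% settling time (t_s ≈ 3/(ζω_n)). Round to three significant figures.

The overshoot fixes ζ = −ln(OS)/√(π²+ln²(OS)) = 0.556.
From t_p = π/ω_d, ω_d = π/1.52 = 2.07 rad/s, so ω_n = ω_d/√(1−ζ²) = 2.49 rad/s.
t_s ≈ 3/(ζω_n) = 3/(0.556·2.49) = 2.17 s.

t_s ≈ 2.17 s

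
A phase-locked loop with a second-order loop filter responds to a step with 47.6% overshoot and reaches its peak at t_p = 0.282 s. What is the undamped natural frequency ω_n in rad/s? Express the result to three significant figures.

ω_n ≈ 11.4 rad/s

From the overshoot, ζ = −ln(OS)/√(π²+ln²(OS)) = 0.230.
From t_p = π/ω_d, ω_d = π/0.282 = 11.1 rad/s, so ω_n = ω_d/√(1−ζ²) = 11.4 rad/s.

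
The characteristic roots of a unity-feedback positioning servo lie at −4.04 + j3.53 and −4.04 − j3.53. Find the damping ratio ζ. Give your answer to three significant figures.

With σ = 4.04, ω_d = 3.53: ω_n = √(σ²+ω_d²) = 5.36 rad/s, ζ = σ/ω_n = 0.753.

ζ ≈ 0.753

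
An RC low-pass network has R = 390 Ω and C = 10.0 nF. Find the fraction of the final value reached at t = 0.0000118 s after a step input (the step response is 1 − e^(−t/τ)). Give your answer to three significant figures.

τ = RC = 390 × 10.0 nF = 0.00000390 s.
y(t)/y_∞ = 1 − e^(−t/τ) = 1 − e^(−0.0000118/0.00000390) = 1 − e^(−3.03) = 0.951.

y/y_∞ ≈ 0.951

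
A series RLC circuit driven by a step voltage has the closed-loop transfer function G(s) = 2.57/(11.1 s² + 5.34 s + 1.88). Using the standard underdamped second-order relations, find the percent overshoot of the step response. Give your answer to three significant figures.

Dividing through by 11.1: denominator becomes s² + 0.4811 s + 0.1694.
So ω_n = √0.1694 = 0.412 rad/s and ζ = 0.4811/(2·0.412) = 0.584.
%OS = 100 e^{−πζ/√(1−ζ²)} with ζ = 0.584 gives 10.4%.

%OS ≈ 10.4%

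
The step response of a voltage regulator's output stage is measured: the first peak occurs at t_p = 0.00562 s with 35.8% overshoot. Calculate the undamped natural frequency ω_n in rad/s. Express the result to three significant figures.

ω_n ≈ 588 rad/s

ζ from %OS: ζ = |ln 0.358|/√(π²+ln²0.358) = 0.311.
t_p = π/ω_d ⇒ ω_d = 559 rad/s; then ω_n = ω_d/√(1−ζ²) = 588 rad/s.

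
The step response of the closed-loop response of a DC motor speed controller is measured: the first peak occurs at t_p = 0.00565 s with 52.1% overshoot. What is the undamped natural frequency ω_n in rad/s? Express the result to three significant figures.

From the overshoot, ζ = −ln(OS)/√(π²+ln²(OS)) = 0.203.
t_p = π/ω_d ⇒ ω_d = 556 rad/s; then ω_n = ω_d/√(1−ζ²) = 568 rad/s.

ω_n ≈ 568 rad/s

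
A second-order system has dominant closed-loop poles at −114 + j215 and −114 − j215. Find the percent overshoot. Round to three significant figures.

|pole| = ω_n = √(114² + 215²) = 243 rad/s; ζ = cos θ = σ/ω_n = 0.468.
%OS = 100·exp(−πζ/√(1−ζ²)) = 18.9%.

%OS ≈ 18.9%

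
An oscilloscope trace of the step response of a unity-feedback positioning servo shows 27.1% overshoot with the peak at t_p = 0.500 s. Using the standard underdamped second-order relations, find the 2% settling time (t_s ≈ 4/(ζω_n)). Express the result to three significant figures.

From the overshoot, ζ = −ln(OS)/√(π²+ln²(OS)) = 0.384.
t_p = π/ω_d ⇒ ω_d = 6.28 rad/s; then ω_n = ω_d/√(1−ζ²) = 6.80 rad/s.
t_s ≈ 4/(ζω_n) = 4/(0.384·6.80) = 1.53 s.

t_s ≈ 1.53 s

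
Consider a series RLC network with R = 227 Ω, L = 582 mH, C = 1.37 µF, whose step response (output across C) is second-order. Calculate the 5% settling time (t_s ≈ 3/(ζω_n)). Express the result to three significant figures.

t_s ≈ 0.0154 s

For a series RLC circuit (capacitor voltage as output), ω_n = 1/√(LC) = 1/√(582 mH · 1.37 µF) = 1120 rad/s.
ζ = (R/2)·√(C/L) = (227/2)·√(1.37 µF/582 mH) = 0.174.
t_s ≈ 3/(ζω_n) = 0.0154 s.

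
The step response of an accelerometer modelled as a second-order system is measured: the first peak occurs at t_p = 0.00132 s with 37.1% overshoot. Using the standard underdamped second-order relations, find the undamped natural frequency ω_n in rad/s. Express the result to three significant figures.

ζ from %OS: ζ = |ln 0.371|/√(π²+ln²0.371) = 0.301.
From t_p = π/ω_d, ω_d = π/0.00132 = 2380 rad/s, so ω_n = ω_d/√(1−ζ²) = 2500 rad/s.

ω_n ≈ 2500 rad/s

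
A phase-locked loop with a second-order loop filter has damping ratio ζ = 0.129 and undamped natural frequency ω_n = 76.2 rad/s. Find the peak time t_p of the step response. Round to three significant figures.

t_p ≈ 0.0416 s

The damped frequency is ω_d = ω_n√(1−ζ²) = 76.2·√(1−0.0166) = 75.6 rad/s.
Peak time t_p = π/ω_d = π/75.6 = 0.0416 s.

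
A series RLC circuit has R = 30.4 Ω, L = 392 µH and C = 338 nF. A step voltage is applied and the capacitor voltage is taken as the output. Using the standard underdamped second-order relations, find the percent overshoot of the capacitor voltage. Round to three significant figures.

%OS ≈ 20.9%

For a series RLC circuit (capacitor voltage as output), ω_n = 1/√(LC) = 1/√(392 µH · 338 nF) = 86900 rad/s.
ζ = (R/2)·√(C/L) = (30.4/2)·√(338 nF/392 µH) = 0.446.
Overshoot: exp(−π·0.446/√(1−0.446²)) = 0.209, i.e. 20.9%.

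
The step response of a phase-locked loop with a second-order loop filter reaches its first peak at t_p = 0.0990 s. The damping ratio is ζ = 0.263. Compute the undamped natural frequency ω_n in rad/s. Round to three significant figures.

Peak time t_p = π/ω_d, so ω_d = π/t_p = π/0.0990 = 31.7 rad/s.
ω_n = ω_d/√(1−ζ²) = 31.7/√0.931 = 32.9 rad/s.

ω_n ≈ 32.9 rad/s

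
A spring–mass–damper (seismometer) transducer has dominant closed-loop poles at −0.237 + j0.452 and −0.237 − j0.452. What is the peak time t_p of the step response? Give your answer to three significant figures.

t_p ≈ 6.95 s

t_p = π/ω_d with ω_d = 0.452 (the imaginary part), so t_p = 6.95 s.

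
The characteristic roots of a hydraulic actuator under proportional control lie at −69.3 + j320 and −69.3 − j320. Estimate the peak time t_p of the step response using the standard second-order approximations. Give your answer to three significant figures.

t_p = π/ω_d with ω_d = 320 (the imaginary part), so t_p = 0.00982 s.

t_p ≈ 0.00982 s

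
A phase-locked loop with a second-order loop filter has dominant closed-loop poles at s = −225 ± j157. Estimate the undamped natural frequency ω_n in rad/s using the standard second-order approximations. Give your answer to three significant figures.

With σ = 225, ω_d = 157: ω_n = √(σ²+ω_d²) = 274 rad/s, ζ = σ/ω_n = 0.820.

ω_n ≈ 274 rad/s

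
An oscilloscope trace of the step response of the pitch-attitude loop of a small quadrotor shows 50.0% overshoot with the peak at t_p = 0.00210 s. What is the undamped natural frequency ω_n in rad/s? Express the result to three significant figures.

From the overshoot, ζ = −ln(OS)/√(π²+ln²(OS)) = 0.215.
t_p = π/ω_d ⇒ ω_d = 1500 rad/s; then ω_n = ω_d/√(1−ζ²) = 1530 rad/s.

ω_n ≈ 1530 rad/s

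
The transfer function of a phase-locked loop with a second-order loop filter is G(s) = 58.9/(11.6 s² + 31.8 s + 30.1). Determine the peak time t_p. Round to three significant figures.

t_p ≈ 3.71 s

Dividing through by 11.6: denominator becomes s² + 2.741 s + 2.595.
So ω_n = √2.595 = 1.61 rad/s and ζ = 2.741/(2·1.61) = 0.851.
The damped frequency ω_d = ω_n√(1−ζ²) = 0.846 rad/s. t_p = π/ω_d = 3.71 s.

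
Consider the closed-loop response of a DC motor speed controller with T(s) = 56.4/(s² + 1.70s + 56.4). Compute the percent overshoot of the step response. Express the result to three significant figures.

Comparing the denominator to s² + 2ζω_n s + ω_n²: ω_n = √56.4 = 7.51 rad/s, and 2ζω_n = 1.70 so ζ = 1.70/(2·7.51) = 0.113.
%OS = 100 e^{−πζ/√(1−ζ²)} with ζ = 0.113 gives 69.9%.

%OS ≈ 69.9%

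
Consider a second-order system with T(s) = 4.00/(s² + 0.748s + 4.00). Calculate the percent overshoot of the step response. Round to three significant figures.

ω_n = √4.00 = 2.00 rad/s; ζ = 0.748/(2·2.00) = 0.187.
%OS = 100·exp(−πζ/√(1−ζ²)) = 55.0%.

%OS ≈ 55.0%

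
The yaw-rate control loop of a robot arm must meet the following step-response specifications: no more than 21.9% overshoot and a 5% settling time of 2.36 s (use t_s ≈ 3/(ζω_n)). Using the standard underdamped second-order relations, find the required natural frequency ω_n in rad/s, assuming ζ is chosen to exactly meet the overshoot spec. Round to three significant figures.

From %OS = 100·exp(−πζ/√(1−ζ²)), invert to get ζ = −ln(OS)/√(π² + ln²(OS)) with OS = 0.219.
−ln 0.219 = 1.519, so ζ = 1.519/√(π² + 2.306) = 0.435.
From t_s ≈ 3/(ζω_n): ω_n = 3/(ζ·t_s) = 3/(0.435·2.36) = 2.92 rad/s.

ω_n ≈ 2.92 rad/s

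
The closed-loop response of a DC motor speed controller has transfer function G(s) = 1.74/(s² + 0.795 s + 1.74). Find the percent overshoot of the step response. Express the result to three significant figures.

%OS ≈ 37.1%

ω_n = √1.74 = 1.32 rad/s; ζ = 0.795/(2·1.32) = 0.301.
%OS = 100 e^{−πζ/√(1−ζ²)} with ζ = 0.301 gives 37.1%.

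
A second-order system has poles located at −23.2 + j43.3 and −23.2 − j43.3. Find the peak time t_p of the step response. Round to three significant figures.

t_p ≈ 0.0726 s

t_p = π/ω_d with ω_d = 43.3 (the imaginary part), so t_p = 0.0726 s.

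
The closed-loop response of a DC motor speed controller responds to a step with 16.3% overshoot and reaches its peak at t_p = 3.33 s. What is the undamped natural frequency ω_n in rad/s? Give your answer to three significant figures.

ω_n ≈ 1.09 rad/s

From the overshoot, ζ = −ln(OS)/√(π²+ln²(OS)) = 0.500.
t_p = π/ω_d ⇒ ω_d = 0.943 rad/s; then ω_n = ω_d/√(1−ζ²) = 1.09 rad/s.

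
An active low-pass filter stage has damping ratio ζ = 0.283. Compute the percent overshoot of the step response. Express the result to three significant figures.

%OS ≈ 39.6%

For an underdamped second-order system, %OS = 100·exp(−πζ/√(1−ζ²)).
πζ/√(1−ζ²) = π·0.283/√(1−0.0801) = 0.9270, so %OS = 100·e^(−0.9270) = 39.6%.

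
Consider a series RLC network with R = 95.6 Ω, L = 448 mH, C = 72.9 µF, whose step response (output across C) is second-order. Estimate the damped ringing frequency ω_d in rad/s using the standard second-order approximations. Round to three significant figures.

ω_d ≈ 139 rad/s

For a series RLC circuit (capacitor voltage as output), ω_n = 1/√(LC) = 1/√(448 mH · 72.9 µF) = 175 rad/s.
ζ = (R/2)·√(C/L) = (95.6/2)·√(72.9 µF/448 mH) = 0.610.
ω_d = 175·√(1 − 0.610²) = 139 rad/s.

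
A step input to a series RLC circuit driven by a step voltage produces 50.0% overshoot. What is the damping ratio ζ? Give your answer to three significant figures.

ζ ≈ 0.215

ζ = −ln(OS)/√(π² + (ln OS)²). With OS = 0.500, ln OS = −0.6931 and ζ = 0.6931/3.217 = 0.215.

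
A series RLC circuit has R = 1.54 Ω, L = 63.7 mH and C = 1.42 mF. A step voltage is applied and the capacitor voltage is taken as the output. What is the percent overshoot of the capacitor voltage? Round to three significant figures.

For a series RLC circuit (capacitor voltage as output), ω_n = 1/√(LC) = 1/√(63.7 mH · 1.42 mF) = 105 rad/s.
ζ = (R/2)·√(C/L) = (1.54/2)·√(1.42 mF/63.7 mH) = 0.115.
Overshoot: exp(−π·0.115/√(1−0.115²)) = 0.695, i.e. 69.5%.

%OS ≈ 69.5%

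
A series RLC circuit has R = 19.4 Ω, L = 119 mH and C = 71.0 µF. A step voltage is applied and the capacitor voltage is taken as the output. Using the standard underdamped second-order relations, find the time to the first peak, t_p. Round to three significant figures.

For a series RLC circuit (capacitor voltage as output), ω_n = 1/√(LC) = 1/√(119 mH · 71.0 µF) = 344 rad/s.
ζ = (R/2)·√(C/L) = (19.4/2)·√(71.0 µF/119 mH) = 0.237.
The damped frequency ω_d = ω_n√(1−ζ²) = 334 rad/s. t_p = π/ω_d = 0.00940 s.

t_p ≈ 0.00940 s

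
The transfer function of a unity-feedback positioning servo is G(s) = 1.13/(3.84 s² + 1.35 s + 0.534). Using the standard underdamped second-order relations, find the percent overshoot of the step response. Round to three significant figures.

%OS ≈ 18.7%

Dividing through by 3.84: denominator becomes s² + 0.3516 s + 0.1391.
So ω_n = √0.1391 = 0.373 rad/s and ζ = 0.3516/(2·0.373) = 0.471.
%OS = 100 e^{−πζ/√(1−ζ²)} with ζ = 0.471 gives 18.7%.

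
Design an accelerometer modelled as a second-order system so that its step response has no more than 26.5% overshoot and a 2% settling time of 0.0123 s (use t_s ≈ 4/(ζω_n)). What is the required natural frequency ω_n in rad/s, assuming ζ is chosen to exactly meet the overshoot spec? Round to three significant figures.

From %OS = 100·exp(−πζ/√(1−ζ²)), invert to get ζ = −ln(OS)/√(π² + ln²(OS)) with OS = 0.265.
−ln 0.265 = 1.328, so ζ = 1.328/√(π² + 1.764) = 0.389.
From t_s ≈ 4/(ζω_n): ω_n = 4/(ζ·t_s) = 4/(0.389·0.0123) = 835 rad/s.

ω_n ≈ 835 rad/s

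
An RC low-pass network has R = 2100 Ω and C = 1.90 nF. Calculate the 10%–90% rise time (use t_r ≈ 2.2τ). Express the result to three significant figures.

t_r ≈ 0.00000878 s

τ = RC = 2100 × 1.90 nF = 0.00000399 s.
t_r ≈ 2.2τ = 0.00000878 s.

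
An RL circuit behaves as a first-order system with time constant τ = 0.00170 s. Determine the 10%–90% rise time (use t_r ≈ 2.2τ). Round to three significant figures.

t_r ≈ 2.2τ = 0.00374 s.

t_r ≈ 0.00374 s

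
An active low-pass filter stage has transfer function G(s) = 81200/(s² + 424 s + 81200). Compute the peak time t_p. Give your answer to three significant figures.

Matching coefficients with s² + 2ζω_n s + ω_n² gives ω_n² = 81200 ⇒ ω_n = 285 rad/s, and ζ = 424/(2ω_n) = 0.744.
ω_d = 285·√(1 − 0.744²) = 190 rad/s. Then t_p = π/ω_d = 0.0165 s.

t_p ≈ 0.0165 s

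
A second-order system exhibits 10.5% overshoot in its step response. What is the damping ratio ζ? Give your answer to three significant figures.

ζ ≈ 0.583

Inverting the overshoot relation: ζ = |ln 0.105|/√(π² + ln²0.105) = 0.583.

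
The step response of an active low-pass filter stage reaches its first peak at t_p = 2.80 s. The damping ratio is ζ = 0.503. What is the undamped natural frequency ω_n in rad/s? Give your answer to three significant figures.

ω_n ≈ 1.30 rad/s

Peak time t_p = π/ω_d, so ω_d = π/t_p = π/2.80 = 1.12 rad/s.
ω_n = ω_d/√(1−ζ²) = 1.12/√0.747 = 1.30 rad/s.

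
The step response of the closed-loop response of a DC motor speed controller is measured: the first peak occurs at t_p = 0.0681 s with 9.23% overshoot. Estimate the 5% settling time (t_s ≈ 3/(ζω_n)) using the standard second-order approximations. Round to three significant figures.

The overshoot fixes ζ = −ln(OS)/√(π²+ln²(OS)) = 0.604.
From t_p = π/ω_d, ω_d = π/0.0681 = 46.1 rad/s, so ω_n = ω_d/√(1−ζ²) = 57.9 rad/s.
t_s ≈ 3/(ζω_n) = 3/(0.604·57.9) = 0.0857 s.

t_s ≈ 0.0857 s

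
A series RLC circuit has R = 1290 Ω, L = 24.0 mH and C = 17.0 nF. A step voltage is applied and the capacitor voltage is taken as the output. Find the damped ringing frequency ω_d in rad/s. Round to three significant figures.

For a series RLC circuit (capacitor voltage as output), ω_n = 1/√(LC) = 1/√(24.0 mH · 17.0 nF) = 49500 rad/s.
ζ = (R/2)·√(C/L) = (1290/2)·√(17.0 nF/24.0 mH) = 0.543.
ω_d = 49500·√(1 − 0.543²) = 41600 rad/s.

ω_d ≈ 41600 rad/s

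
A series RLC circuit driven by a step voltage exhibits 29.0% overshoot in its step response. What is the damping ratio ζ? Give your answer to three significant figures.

ζ ≈ 0.367

ζ = −ln(OS)/√(π² + (ln OS)²). With OS = 0.290, ln OS = −1.238 and ζ = 1.238/3.377 = 0.367.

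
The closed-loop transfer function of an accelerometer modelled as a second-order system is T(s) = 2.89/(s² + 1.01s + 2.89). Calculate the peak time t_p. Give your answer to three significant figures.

t_p ≈ 1.94 s

ω_n = √2.89 = 1.70 rad/s; ζ = 1.01/(2·1.70) = 0.297.
The damped frequency ω_d = ω_n√(1−ζ²) = 1.62 rad/s. Then t_p = π/ω_d = 1.94 s.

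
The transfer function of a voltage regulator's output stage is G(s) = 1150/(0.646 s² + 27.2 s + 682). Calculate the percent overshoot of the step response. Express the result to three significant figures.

Dividing through by 0.646: denominator becomes s² + 42.11 s + 1056.
So ω_n = √1056 = 32.5 rad/s and ζ = 42.11/(2·32.5) = 0.648.
%OS = 100·exp(−πζ/√(1−ζ²)) = 6.91%.

%OS ≈ 6.91%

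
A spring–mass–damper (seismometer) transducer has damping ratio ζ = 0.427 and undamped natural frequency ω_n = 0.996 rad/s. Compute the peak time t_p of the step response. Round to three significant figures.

t_p ≈ 3.49 s

The damped frequency is ω_d = ω_n√(1−ζ²) = 0.996·√(1−0.182) = 0.901 rad/s.
Peak time t_p = π/ω_d = π/0.901 = 3.49 s.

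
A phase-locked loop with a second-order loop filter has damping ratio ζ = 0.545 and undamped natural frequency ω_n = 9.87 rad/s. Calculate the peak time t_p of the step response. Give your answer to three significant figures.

The damped frequency is ω_d = ω_n√(1−ζ²) = 9.87·√(1−0.297) = 8.28 rad/s.
Peak time t_p = π/ω_d = π/8.28 = 0.380 s.

t_p ≈ 0.380 s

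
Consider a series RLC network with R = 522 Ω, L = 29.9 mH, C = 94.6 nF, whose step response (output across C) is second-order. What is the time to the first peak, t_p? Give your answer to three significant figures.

t_p ≈ 0.000189 s

For a series RLC circuit (capacitor voltage as output), ω_n = 1/√(LC) = 1/√(29.9 mH · 94.6 nF) = 18800 rad/s.
ζ = (R/2)·√(C/L) = (522/2)·√(94.6 nF/29.9 mH) = 0.464.
ω_d = 18800·√(1 − 0.464²) = 16700 rad/s. t_p = π/ω_d = 0.000189 s.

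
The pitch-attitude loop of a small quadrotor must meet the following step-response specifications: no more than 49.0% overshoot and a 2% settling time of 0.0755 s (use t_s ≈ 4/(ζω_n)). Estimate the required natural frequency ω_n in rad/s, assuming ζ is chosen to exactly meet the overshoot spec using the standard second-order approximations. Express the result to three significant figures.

ω_n ≈ 239 rad/s

Inverting the overshoot relation: ζ = |ln 0.490|/√(π² + ln²0.490) = 0.221.
From t_s ≈ 4/(ζω_n): ω_n = 4/(ζ·t_s) = 4/(0.221·0.0755) = 239 rad/s.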